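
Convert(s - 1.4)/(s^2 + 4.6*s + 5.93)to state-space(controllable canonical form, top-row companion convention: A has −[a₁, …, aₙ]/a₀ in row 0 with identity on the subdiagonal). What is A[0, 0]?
Reachable canonical form for den = s^2 + 4.6*s + 5.93: top row of A = -[a₁,a₂,...,aₙ]/a₀, ones on the subdiagonal, zeros elsewhere.
A = [[-4.6, -5.93], [1, 0]].
A[0,0] = -4.6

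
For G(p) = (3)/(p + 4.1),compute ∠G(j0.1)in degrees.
Substitute p = j*0.1: G(j0.1) = 0.731272 - 0.0178359j.
∠G(j0.1) = atan2(Im, Re) = atan2(-0.0178359, 0.731272) = -1.40°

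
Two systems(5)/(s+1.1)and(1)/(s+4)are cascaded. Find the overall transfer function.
Series: H = H₁ · H₂ = (n₁·n₂)/(d₁·d₂).
Num: n₁·n₂ = 5. Den: d₁·d₂ = s^2 + 5.1*s + 4.4.
H(s) = (5)/(s^2 + 5.1*s + 4.4)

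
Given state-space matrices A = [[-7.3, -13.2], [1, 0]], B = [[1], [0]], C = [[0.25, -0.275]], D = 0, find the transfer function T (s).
T(s) = C(sI - A)⁻¹B + D.
Characteristic polynomial det(sI - A) = s^2 + 7.3*s + 13.2.
Numerator from C·adj(sI-A)·B + D·det(sI-A) = 0.25*s - 0.275.
T(s) = (0.25*s - 0.275)/(s^2 + 7.3*s + 13.2)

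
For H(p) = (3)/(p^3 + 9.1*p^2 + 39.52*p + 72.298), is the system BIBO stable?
Denominator: p^3 + 9.1*p^2 + 39.52*p + 72.298 = (p + 3.7)(p^2 + 5.4*p + 19.54). Poles: -2.7 + 3.5j, -2.7 - 3.5j, -3.7. All Re(p)<0: Yes (stable)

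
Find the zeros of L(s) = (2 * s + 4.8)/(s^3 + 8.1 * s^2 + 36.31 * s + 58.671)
Set numerator = 0: 2*s + 4.8 = 0 → Zeros: -2.4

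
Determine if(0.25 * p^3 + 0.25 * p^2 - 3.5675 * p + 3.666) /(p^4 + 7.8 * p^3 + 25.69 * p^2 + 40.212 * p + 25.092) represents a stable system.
Denominator: p^4 + 7.8*p^3 + 25.69*p^2 + 40.212*p + 25.092 = (p^2 + 3.6*p + 3.6)(p^2 + 4.2*p + 6.97). Poles: -1.8 + 0.6j, -1.8 - 0.6j, -2.1 + 1.6j, -2.1 - 1.6j. All Re(p)<0: Yes (stable)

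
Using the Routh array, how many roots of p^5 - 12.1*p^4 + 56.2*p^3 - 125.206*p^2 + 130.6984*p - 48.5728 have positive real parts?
Routh array:
p^5: [1, 56.2, 130.6984]; p^4: [-12.1, -125.206, -48.5728]; p^3: [45.8524, 126.684]; p^2: [-91.7753, -48.5728]; p^1: [102.416]; p^0: [-48.5728]
First column: [1, -12.1, 45.8524, -91.7753, 102.416, -48.5728]. Sign changes = RHP roots = 5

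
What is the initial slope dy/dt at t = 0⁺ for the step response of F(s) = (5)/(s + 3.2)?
IVT: y'(0⁺) = lim_{s→∞} s²·Y(s) = lim_{s→∞} s·F(s).
deg(num) = 0, deg(den) = 1, relative degree = 1, so s·F(s) → (leading num)/(leading den) = 5/1 = 5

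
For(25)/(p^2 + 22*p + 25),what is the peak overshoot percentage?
Standard form: ωn²/(p²+2ζωn·p+ωn²) → ωn = 5, ζ = 2.2.
ζ ≥ 1, so the response is non-oscillatory: peak overshoot = 0%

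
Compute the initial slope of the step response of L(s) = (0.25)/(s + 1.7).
IVT: y'(0⁺) = lim_{s→∞} s²·Y(s) = lim_{s→∞} s·L(s).
deg(num) = 0, deg(den) = 1, relative degree = 1, so s·L(s) → (leading num)/(leading den) = 0.25/1 = 0.25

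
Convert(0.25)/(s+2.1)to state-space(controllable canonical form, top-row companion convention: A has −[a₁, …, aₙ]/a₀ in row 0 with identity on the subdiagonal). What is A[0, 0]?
Reachable canonical form for den = s + 2.1: top row of A = -[a₁,a₂,...,aₙ]/a₀, ones on the subdiagonal, zeros elsewhere.
A = [[-2.1]].
A[0,0] = -2.1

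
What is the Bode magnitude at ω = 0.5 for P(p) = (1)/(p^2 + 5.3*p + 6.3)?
Substitute p = j*0.5: P(j0.5) = 0.138682 - 0.060745j.
|P(j0.5)| = sqrt(Re² + Im²) = 0.1514.
20*log₁₀(0.1514) = -16.40 dB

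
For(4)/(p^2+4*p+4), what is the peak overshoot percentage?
Standard form: ωn²/(p²+2ζωn·p+ωn²) → ωn = 2, ζ = 1.
ζ ≥ 1, so the response is non-oscillatory: peak overshoot = 0%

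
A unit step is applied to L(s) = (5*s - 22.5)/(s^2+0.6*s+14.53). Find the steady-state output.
FVT: lim_{t→∞} y(t) = lim_{s→0} s*Y(s) where Y(s) = L(s)/s.
= lim_{s→0} L(s) = L(0) = num(0)/den(0) = -22.5/14.53 = -1.549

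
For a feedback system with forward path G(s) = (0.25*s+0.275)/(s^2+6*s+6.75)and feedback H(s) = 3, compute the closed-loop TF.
Closed-loop T = G/(1+GH).
Numerator: G_num * H_den = 0.25*s + 0.275.
Denominator: G_den * H_den + G_num * H_num = (s^2 + 6*s + 6.75) + (0.75*s + 0.825) = s^2 + 6.75*s + 7.575.
T(s) = (0.25*s + 0.275)/(s^2 + 6.75*s + 7.575)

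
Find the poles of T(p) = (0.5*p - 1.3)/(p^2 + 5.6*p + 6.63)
Set denominator = 0: p^2 + 5.6*p + 6.63 = (p + 3.9)(p + 1.7) = 0 → Poles: -1.7, -3.9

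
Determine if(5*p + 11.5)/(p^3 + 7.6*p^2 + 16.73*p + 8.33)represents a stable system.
Denominator: p^3 + 7.6*p^2 + 16.73*p + 8.33 = (p + 0.7)(p + 3.5)(p + 3.4). Poles: -0.7, -3.4, -3.5. All Re(p)<0: Yes (stable)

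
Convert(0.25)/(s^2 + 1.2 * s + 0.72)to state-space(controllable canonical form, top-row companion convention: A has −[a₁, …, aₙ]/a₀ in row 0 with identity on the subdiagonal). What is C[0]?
Reachable canonical form: C = numerator coefficients (right-aligned, zero-padded to length n).
num = 0.25, C = [[0, 0.25]].
C[0] = 0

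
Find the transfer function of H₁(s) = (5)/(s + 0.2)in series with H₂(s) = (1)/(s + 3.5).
Series: H = H₁ · H₂ = (n₁·n₂)/(d₁·d₂).
Num: n₁·n₂ = 5. Den: d₁·d₂ = s^2 + 3.7*s + 0.7.
H(s) = (5)/(s^2 + 3.7*s + 0.7)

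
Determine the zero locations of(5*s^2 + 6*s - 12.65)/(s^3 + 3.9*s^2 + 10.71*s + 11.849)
Set numerator = 0: 5*s^2 + 6*s - 12.65 = 5*(s + 2.3)(s - 1.1) = 0 → Zeros: -2.3, 1.1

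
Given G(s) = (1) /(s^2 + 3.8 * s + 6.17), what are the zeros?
Numerator is a nonzero constant (1) → Zeros: none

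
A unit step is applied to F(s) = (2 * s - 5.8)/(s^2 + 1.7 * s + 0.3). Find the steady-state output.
FVT: lim_{t→∞} y(t) = lim_{s→0} s*Y(s) where Y(s) = F(s)/s.
= lim_{s→0} F(s) = F(0) = num(0)/den(0) = -5.8/0.3 = -19.33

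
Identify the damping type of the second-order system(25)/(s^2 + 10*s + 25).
Standard form: ωn²/(s²+2ζωn·s+ωn²) gives ωn=5, ζ=1.
Critically damped (ζ = 1)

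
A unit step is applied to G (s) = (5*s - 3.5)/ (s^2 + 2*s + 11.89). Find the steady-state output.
FVT: lim_{t→∞} y(t) = lim_{s→0} s*Y(s) where Y(s) = G(s)/s.
= lim_{s→0} G(s) = G(0) = num(0)/den(0) = -3.5/11.89 = -0.2944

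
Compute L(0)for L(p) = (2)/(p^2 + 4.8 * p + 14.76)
DC gain = L(0) = num(0)/den(0) = 2/14.76 = 0.1355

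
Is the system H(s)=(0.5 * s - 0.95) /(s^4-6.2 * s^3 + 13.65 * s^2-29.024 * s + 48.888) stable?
Denominator: s^4 - 6.2*s^3 + 13.65*s^2 - 29.024*s + 48.888 = (s - 2.8)(s - 3.6)(s^2 + 0.2*s + 4.85). Poles: -0.1 + 2.2j, -0.1 - 2.2j, 2.8, 3.6. All Re(p)<0: No (unstable)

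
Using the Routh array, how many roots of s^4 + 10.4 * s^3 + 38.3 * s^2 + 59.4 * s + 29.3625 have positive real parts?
Routh array:
s^4: [1, 38.3, 29.3625]; s^3: [10.4, 59.4]; s^2: [32.5885, 29.3625]; s^1: [50.0295]; s^0: [29.3625]
First column: [1, 10.4, 32.5885, 50.0295, 29.3625]. Sign changes = RHP roots = 0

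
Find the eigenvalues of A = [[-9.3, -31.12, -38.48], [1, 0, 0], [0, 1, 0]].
Eigenvalues solve det(λI - A) = 0.
Characteristic polynomial: λ^3 + 9.3*λ^2 + 31.12*λ + 38.48 = 0.
Factor: (λ + 3.7)(λ^2 + 5.6*λ + 10.4) = 0.
Roots: -2.8 + 1.6j, -2.8 - 1.6j, -3.7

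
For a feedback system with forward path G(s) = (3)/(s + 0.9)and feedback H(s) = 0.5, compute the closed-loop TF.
Closed-loop T = G/(1+GH).
Numerator: G_num * H_den = 3.
Denominator: G_den * H_den + G_num * H_num = (s + 0.9) + (1.5) = s + 2.4.
T(s) = (3)/(s + 2.4)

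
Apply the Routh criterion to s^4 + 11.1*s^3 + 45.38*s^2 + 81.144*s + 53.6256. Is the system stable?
Routh array:
s^4: [1, 45.38, 53.6256]; s^3: [11.1, 81.144]; s^2: [38.0697, 53.6256]; s^1: [65.5084]; s^0: [53.6256]
First column: [1, 11.1, 38.0697, 65.5084, 53.6256]. Sign changes = 0.
Yes, stable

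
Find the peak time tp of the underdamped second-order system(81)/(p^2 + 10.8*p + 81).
Standard form: ωn²/(p²+2ζωn·p+ωn²) → ωn = 9, ζ = 0.6.
ωd = ωn·√(1-ζ²) = 9·√(1-0.6²) = 7.2.
tp = π/ωd = π/7.2 = 0.4363 s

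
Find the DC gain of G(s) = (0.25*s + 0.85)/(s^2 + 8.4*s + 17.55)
DC gain = G(0) = num(0)/den(0) = 0.85/17.55 = 0.04843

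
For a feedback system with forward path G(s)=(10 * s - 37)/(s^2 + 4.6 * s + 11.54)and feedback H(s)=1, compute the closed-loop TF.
Closed-loop T = G/(1+GH).
Numerator: G_num * H_den = 10*s - 37.
Denominator: G_den * H_den + G_num * H_num = (s^2 + 4.6*s + 11.54) + (10*s - 37) = s^2 + 14.6*s - 25.46.
T(s) = (10*s - 37)/(s^2 + 14.6*s - 25.46)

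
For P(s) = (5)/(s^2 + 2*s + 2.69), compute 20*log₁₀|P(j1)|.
Substitute s = j*1: P(j1) = 1.23248 - 1.45856j.
|P(j1)| = sqrt(Re² + Im²) = 1.91.
20*log₁₀(1.91) = 5.62 dB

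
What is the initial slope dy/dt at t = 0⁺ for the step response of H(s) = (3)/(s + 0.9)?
IVT: y'(0⁺) = lim_{s→∞} s²·Y(s) = lim_{s→∞} s·H(s).
deg(num) = 0, deg(den) = 1, relative degree = 1, so s·H(s) → (leading num)/(leading den) = 3/1 = 3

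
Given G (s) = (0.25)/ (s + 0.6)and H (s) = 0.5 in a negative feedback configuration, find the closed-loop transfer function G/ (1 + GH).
Closed-loop T = G/(1+GH).
Numerator: G_num * H_den = 0.25.
Denominator: G_den * H_den + G_num * H_num = (s + 0.6) + (0.125) = s + 0.725.
T(s) = (0.25)/(s + 0.725)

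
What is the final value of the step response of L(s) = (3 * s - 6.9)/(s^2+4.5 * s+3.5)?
FVT: lim_{t→∞} y(t) = lim_{s→0} s*Y(s) where Y(s) = L(s)/s.
= lim_{s→0} L(s) = L(0) = num(0)/den(0) = -6.9/3.5 = -1.971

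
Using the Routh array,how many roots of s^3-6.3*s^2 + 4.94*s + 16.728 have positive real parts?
Routh array:
s^3: [1, 4.94]; s^2: [-6.3, 16.728]; s^1: [7.59524]; s^0: [16.728]
First column: [1, -6.3, 7.59524, 16.728]. Sign changes = RHP roots = 2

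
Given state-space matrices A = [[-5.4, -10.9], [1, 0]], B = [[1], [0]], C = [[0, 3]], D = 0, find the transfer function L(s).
L(s) = C(sI - A)⁻¹B + D.
Characteristic polynomial det(sI - A) = s^2 + 5.4*s + 10.9.
Numerator from C·adj(sI-A)·B + D·det(sI-A) = 3.
L(s) = (3)/(s^2 + 5.4*s + 10.9)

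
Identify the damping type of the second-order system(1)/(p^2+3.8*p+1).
Standard form: ωn²/(p²+2ζωn·p+ωn²) gives ωn=1, ζ=1.9.
Overdamped (ζ = 1.9 > 1)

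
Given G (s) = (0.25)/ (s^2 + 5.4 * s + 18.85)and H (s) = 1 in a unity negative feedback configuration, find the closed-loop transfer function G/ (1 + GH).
Closed-loop T = G/(1+GH).
Numerator: G_num * H_den = 0.25.
Denominator: G_den * H_den + G_num * H_num = (s^2 + 5.4*s + 18.85) + (0.25) = s^2 + 5.4*s + 19.1.
T(s) = (0.25)/(s^2 + 5.4*s + 19.1)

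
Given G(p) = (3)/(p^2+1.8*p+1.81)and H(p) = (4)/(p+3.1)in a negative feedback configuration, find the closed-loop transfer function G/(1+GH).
Closed-loop T = G/(1+GH).
Numerator: G_num * H_den = 3*p + 9.3.
Denominator: G_den * H_den + G_num * H_num = (p^3 + 4.9*p^2 + 7.39*p + 5.611) + (12) = p^3 + 4.9*p^2 + 7.39*p + 17.611.
T(p) = (3*p + 9.3)/(p^3 + 4.9*p^2 + 7.39*p + 17.611)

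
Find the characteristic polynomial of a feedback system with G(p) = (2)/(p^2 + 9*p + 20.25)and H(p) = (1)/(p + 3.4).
Characteristic poly = G_den * H_den + G_num * H_num = (p^3 + 12.4*p^2 + 50.85*p + 68.85) + (2) = p^3 + 12.4*p^2 + 50.85*p + 70.85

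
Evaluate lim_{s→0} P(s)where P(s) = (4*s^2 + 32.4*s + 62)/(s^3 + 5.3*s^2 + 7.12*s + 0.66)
DC gain = P(0) = num(0)/den(0) = 62/0.66 = 93.94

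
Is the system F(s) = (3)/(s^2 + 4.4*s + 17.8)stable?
Denominator: s^2 + 4.4*s + 17.8. Poles: -2.2 + 3.6j, -2.2 - 3.6j. All Re(p)<0: Yes (stable)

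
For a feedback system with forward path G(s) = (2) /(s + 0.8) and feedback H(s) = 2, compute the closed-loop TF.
Closed-loop T = G/(1+GH).
Numerator: G_num * H_den = 2.
Denominator: G_den * H_den + G_num * H_num = (s + 0.8) + (4) = s + 4.8.
T(s) = (2)/(s + 4.8)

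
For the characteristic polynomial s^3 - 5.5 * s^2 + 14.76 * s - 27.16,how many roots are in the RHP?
s^3 - 5.5*s^2 + 14.76*s - 27.16 = (s - 3.5)(s^2 - 2*s + 7.76). Poles: 1 + 2.6j, 1 - 2.6j, 3.5. RHP poles (Re>0): 3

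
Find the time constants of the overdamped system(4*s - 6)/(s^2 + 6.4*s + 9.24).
Overdamped: real poles at -4.2, -2.2. τ = -1/pole → τ₁ = 0.2381, τ₂ = 0.4545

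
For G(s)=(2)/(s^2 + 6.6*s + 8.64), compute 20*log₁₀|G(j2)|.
Substitute s = j*2: G(j2) = 0.0474027 - 0.134852j.
|G(j2)| = sqrt(Re² + Im²) = 0.1429.
20*log₁₀(0.1429) = -16.90 dB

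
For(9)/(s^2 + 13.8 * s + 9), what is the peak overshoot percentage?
Standard form: ωn²/(s²+2ζωn·s+ωn²) → ωn = 3, ζ = 2.3.
ζ ≥ 1, so the response is non-oscillatory: peak overshoot = 0%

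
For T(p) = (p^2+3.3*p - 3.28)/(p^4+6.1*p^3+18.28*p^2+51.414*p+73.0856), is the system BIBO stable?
Denominator: p^4 + 6.1*p^3 + 18.28*p^2 + 51.414*p + 73.0856 = (p + 3.1)(p + 2.8)(p^2 + 0.2*p + 8.42). Poles: -0.1 + 2.9j, -0.1 - 2.9j, -2.8, -3.1. All Re(p)<0: Yes (stable)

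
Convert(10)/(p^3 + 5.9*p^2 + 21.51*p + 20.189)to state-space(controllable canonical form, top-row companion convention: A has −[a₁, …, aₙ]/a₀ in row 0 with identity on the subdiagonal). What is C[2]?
Reachable canonical form: C = numerator coefficients (right-aligned, zero-padded to length n).
num = 10, C = [[0, 0, 10]].
C[2] = 10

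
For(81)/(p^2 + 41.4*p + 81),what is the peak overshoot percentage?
Standard form: ωn²/(p²+2ζωn·p+ωn²) → ωn = 9, ζ = 2.3.
ζ ≥ 1, so the response is non-oscillatory: peak overshoot = 0%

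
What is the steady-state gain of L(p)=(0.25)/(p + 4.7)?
DC gain = L(0) = num(0)/den(0) = 0.25/4.7 = 0.05319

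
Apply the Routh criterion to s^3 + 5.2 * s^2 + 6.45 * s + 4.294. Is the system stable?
Routh array:
s^3: [1, 6.45]; s^2: [5.2, 4.294]; s^1: [5.62423]; s^0: [4.294]
First column: [1, 5.2, 5.62423, 4.294]. Sign changes = 0.
Yes, stable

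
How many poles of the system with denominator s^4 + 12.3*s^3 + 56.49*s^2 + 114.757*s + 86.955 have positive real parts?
s^4 + 12.3*s^3 + 56.49*s^2 + 114.757*s + 86.955 = (s + 3.3)(s + 3.1)(s + 2.5)(s + 3.4). Poles: -2.5, -3.1, -3.3, -3.4. RHP poles (Re>0): 0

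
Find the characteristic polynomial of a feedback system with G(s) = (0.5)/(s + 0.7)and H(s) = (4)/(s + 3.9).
Characteristic poly = G_den * H_den + G_num * H_num = (s^2 + 4.6*s + 2.73) + (2) = s^2 + 4.6*s + 4.73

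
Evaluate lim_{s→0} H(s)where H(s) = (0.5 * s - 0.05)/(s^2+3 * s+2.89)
DC gain = H(0) = num(0)/den(0) = -0.05/2.89 = -0.0173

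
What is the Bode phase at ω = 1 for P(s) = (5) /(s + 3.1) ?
Substitute s = j*1: P(j1) = 1.46089 - 0.471254j.
∠P(j1) = atan2(Im, Re) = atan2(-0.471254, 1.46089) = -17.88°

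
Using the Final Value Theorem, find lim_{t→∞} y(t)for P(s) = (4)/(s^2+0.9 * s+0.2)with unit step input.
FVT: lim_{t→∞} y(t) = lim_{s→0} s*Y(s) where Y(s) = P(s)/s.
= lim_{s→0} P(s) = P(0) = num(0)/den(0) = 4/0.2 = 20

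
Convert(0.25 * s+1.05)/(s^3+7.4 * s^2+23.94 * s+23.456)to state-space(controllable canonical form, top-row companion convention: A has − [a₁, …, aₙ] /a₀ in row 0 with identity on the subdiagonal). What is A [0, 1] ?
Reachable canonical form for den = s^3 + 7.4*s^2 + 23.94*s + 23.456: top row of A = -[a₁,a₂,...,aₙ]/a₀, ones on the subdiagonal, zeros elsewhere.
A = [[-7.4, -23.94, -23.456], [1, 0, 0], [0, 1, 0]].
A[0,1] = -23.94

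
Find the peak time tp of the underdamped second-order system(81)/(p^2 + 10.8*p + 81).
Standard form: ωn²/(p²+2ζωn·p+ωn²) → ωn = 9, ζ = 0.6.
ωd = ωn·√(1-ζ²) = 9·√(1-0.6²) = 7.2.
tp = π/ωd = π/7.2 = 0.4363 s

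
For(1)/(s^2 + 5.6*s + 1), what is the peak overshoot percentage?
Standard form: ωn²/(s²+2ζωn·s+ωn²) → ωn = 1, ζ = 2.8.
ζ ≥ 1, so the response is non-oscillatory: peak overshoot = 0%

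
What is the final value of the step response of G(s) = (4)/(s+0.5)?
FVT: lim_{t→∞} y(t) = lim_{s→0} s*Y(s) where Y(s) = G(s)/s.
= lim_{s→0} G(s) = G(0) = num(0)/den(0) = 4/0.5 = 8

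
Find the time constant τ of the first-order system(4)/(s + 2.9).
First-order system: τ = -1/pole. Pole = -2.9. τ = -1/(-2.9) = 0.3448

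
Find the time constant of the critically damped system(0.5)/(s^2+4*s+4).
Critically damped (ζ = 1): repeated real pole at -2, -2. τ = -1/pole = 0.5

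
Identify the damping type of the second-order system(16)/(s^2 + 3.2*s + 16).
Standard form: ωn²/(s²+2ζωn·s+ωn²) gives ωn=4, ζ=0.4.
Underdamped (ζ = 0.4 < 1)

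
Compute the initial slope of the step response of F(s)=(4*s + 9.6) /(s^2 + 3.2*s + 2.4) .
IVT: y'(0⁺) = lim_{s→∞} s²·Y(s) = lim_{s→∞} s·F(s).
deg(num) = 1, deg(den) = 2, relative degree = 1, so s·F(s) → (leading num)/(leading den) = 4/1 = 4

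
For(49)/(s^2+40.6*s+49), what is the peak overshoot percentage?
Standard form: ωn²/(s²+2ζωn·s+ωn²) → ωn = 7, ζ = 2.9.
ζ ≥ 1, so the response is non-oscillatory: peak overshoot = 0%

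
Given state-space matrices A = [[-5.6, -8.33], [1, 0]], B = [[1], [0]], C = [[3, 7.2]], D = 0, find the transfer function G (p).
G(p) = C(pI - A)⁻¹B + D.
Characteristic polynomial det(pI - A) = p^2 + 5.6*p + 8.33.
Numerator from C·adj(pI-A)·B + D·det(pI-A) = 3*p + 7.2.
G(p) = (3*p + 7.2)/(p^2 + 5.6*p + 8.33)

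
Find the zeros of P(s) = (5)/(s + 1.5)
Numerator is a nonzero constant (5) → Zeros: none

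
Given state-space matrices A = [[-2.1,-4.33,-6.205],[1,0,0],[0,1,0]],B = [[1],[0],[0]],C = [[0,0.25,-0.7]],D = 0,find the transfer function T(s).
T(s) = C(sI - A)⁻¹B + D.
Characteristic polynomial det(sI - A) = s^3 + 2.1*s^2 + 4.33*s + 6.205.
Numerator from C·adj(sI-A)·B + D·det(sI-A) = 0.25*s - 0.7.
T(s) = (0.25*s - 0.7)/(s^3 + 2.1*s^2 + 4.33*s + 6.205)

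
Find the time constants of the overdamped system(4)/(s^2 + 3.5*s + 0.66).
Overdamped: real poles at -0.2, -3.3. τ = -1/pole → τ₁ = 5, τ₂ = 0.303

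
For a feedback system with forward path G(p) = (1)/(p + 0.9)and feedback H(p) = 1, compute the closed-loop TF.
Closed-loop T = G/(1+GH).
Numerator: G_num * H_den = 1.
Denominator: G_den * H_den + G_num * H_num = (p + 0.9) + (1) = p + 1.9.
T(p) = (1)/(p + 1.9)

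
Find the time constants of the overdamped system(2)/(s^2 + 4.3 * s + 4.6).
Overdamped: real poles at -2, -2.3. τ = -1/pole → τ₁ = 0.5, τ₂ = 0.4348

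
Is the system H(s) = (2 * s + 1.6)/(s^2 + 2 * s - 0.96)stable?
Denominator: s^2 + 2*s - 0.96 = (s - 0.4)(s + 2.4). Poles: -2.4, 0.4. All Re(p)<0: No (unstable)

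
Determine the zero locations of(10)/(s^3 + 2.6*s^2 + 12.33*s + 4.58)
Numerator is a nonzero constant (10) → Zeros: none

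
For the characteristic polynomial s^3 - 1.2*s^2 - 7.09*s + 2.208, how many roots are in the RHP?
s^3 - 1.2*s^2 - 7.09*s + 2.208 = (s - 0.3)(s + 2.3)(s - 3.2). Poles: -2.3, 0.3, 3.2. RHP poles (Re>0): 2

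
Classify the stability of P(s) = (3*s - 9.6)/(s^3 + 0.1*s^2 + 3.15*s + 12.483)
Denominator: s^3 + 0.1*s^2 + 3.15*s + 12.483 = (s + 1.9)(s^2 - 1.8*s + 6.57). Poles: -1.9, 0.9 + 2.4j, 0.9 - 2.4j. Unstable (2 pole(s) in RHP)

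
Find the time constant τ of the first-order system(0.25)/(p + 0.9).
First-order system: τ = -1/pole. Pole = -0.9. τ = -1/(-0.9) = 1.111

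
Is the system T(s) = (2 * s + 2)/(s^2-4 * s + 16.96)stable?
Denominator: s^2 - 4*s + 16.96. Poles: 2 + 3.6j, 2 - 3.6j. All Re(p)<0: No (unstable)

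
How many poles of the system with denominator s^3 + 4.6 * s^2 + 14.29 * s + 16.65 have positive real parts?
s^3 + 4.6*s^2 + 14.29*s + 16.65 = (s + 1.8)(s^2 + 2.8*s + 9.25). Poles: -1.4 + 2.7j, -1.4 - 2.7j, -1.8. RHP poles (Re>0): 0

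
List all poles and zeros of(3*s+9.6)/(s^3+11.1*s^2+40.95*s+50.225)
Set denominator = 0: s^3 + 11.1*s^2 + 40.95*s + 50.225 = (s + 4.1)(s + 3.5)(s + 3.5) = 0 → Poles: -3.5, -3.5, -4.1
Set numerator = 0: 3*s + 9.6 = 0 → Zeros: -3.2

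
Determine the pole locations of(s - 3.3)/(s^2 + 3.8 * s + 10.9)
Set denominator = 0: s^2 + 3.8*s + 10.9 = 0 → Poles: -1.9 + 2.7j, -1.9 - 2.7j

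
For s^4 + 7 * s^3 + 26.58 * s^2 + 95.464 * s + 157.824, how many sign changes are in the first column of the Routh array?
Routh array:
s^4: [1, 26.58, 157.824]; s^3: [7, 95.464]; s^2: [12.9423, 157.824]; s^1: [10.1029]; s^0: [157.824]
First column: [1, 7, 12.9423, 10.1029, 157.824]. Sign changes = 0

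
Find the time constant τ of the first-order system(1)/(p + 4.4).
First-order system: τ = -1/pole. Pole = -4.4. τ = -1/(-4.4) = 0.2273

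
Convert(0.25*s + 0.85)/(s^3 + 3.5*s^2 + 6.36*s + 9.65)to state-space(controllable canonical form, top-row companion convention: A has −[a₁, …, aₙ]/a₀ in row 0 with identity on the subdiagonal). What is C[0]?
Reachable canonical form: C = numerator coefficients (right-aligned, zero-padded to length n).
num = 0.25*s + 0.85, C = [[0, 0.25, 0.85]].
C[0] = 0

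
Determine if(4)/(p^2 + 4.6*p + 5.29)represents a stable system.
Denominator: p^2 + 4.6*p + 5.29 = (p + 2.3)(p + 2.3). Poles: -2.3, -2.3. All Re(p)<0: Yes (stable)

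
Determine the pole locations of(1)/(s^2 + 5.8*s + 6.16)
Set denominator = 0: s^2 + 5.8*s + 6.16 = (s + 4.4)(s + 1.4) = 0 → Poles: -1.4, -4.4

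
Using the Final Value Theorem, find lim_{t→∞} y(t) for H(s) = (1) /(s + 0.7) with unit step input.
FVT: lim_{t→∞} y(t) = lim_{s→0} s*Y(s) where Y(s) = H(s)/s.
= lim_{s→0} H(s) = H(0) = num(0)/den(0) = 1/0.7 = 1.429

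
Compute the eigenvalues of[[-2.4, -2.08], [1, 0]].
Eigenvalues solve det(λI - A) = 0.
Characteristic polynomial: λ^2 + 2.4*λ + 2.08 = 0.
Roots: -1.2 + 0.8j, -1.2 - 0.8j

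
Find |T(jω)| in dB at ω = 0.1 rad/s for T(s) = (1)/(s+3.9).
Substitute s = j*0.1: T(j0.1) = 0.256242 - 0.0065703j.
|T(j0.1)| = sqrt(Re² + Im²) = 0.2563.
20*log₁₀(0.2563) = -11.82 dB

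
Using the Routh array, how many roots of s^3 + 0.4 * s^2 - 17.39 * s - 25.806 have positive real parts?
Routh array:
s^3: [1, -17.39]; s^2: [0.4, -25.806]; s^1: [47.125]; s^0: [-25.806]
First column: [1, 0.4, 47.125, -25.806]. Sign changes = RHP roots = 1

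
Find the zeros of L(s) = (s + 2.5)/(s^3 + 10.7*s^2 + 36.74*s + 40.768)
Set numerator = 0: s + 2.5 = 0 → Zeros: -2.5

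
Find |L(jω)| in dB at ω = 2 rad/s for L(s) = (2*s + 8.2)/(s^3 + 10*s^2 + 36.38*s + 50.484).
Substitute s = j*2: L(j2) = 0.0801643 - 0.113644j.
|L(j2)| = sqrt(Re² + Im²) = 0.1391.
20*log₁₀(0.1391) = -17.14 dB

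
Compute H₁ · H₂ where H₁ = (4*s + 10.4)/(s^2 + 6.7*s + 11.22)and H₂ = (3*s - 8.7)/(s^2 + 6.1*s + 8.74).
Series: H = H₁ · H₂ = (n₁·n₂)/(d₁·d₂).
Num: n₁·n₂ = 12*s^2 - 3.6*s - 90.48. Den: d₁·d₂ = s^4 + 12.8*s^3 + 60.83*s^2 + 127*s + 98.0628.
H(s) = (12*s^2 - 3.6*s - 90.48)/(s^4 + 12.8*s^3 + 60.83*s^2 + 127*s + 98.0628)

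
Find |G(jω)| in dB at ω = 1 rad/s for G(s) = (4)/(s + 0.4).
Substitute s = j*1: G(j1) = 1.37931 - 3.44828j.
|G(j1)| = sqrt(Re² + Im²) = 3.714.
20*log₁₀(3.714) = 11.40 dB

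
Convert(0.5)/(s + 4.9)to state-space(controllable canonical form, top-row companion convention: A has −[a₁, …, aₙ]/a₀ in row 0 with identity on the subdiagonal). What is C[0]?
Reachable canonical form: C = numerator coefficients (right-aligned, zero-padded to length n).
num = 0.5, C = [[0.5]].
C[0] = 0.5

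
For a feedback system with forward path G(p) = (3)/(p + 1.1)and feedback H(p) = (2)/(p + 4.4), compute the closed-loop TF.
Closed-loop T = G/(1+GH).
Numerator: G_num * H_den = 3*p + 13.2.
Denominator: G_den * H_den + G_num * H_num = (p^2 + 5.5*p + 4.84) + (6) = p^2 + 5.5*p + 10.84.
T(p) = (3*p + 13.2)/(p^2 + 5.5*p + 10.84)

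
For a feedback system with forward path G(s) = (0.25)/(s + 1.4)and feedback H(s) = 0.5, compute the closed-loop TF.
Closed-loop T = G/(1+GH).
Numerator: G_num * H_den = 0.25.
Denominator: G_den * H_den + G_num * H_num = (s + 1.4) + (0.125) = s + 1.525.
T(s) = (0.25)/(s + 1.525)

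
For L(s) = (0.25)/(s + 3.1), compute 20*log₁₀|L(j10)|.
Substitute s = j*10: L(j10) = 0.00707052 - 0.0228081j.
|L(j10)| = sqrt(Re² + Im²) = 0.02388.
20*log₁₀(0.02388) = -32.44 dB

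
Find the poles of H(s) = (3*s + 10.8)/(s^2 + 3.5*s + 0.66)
Set denominator = 0: s^2 + 3.5*s + 0.66 = (s + 0.2)(s + 3.3) = 0 → Poles: -0.2, -3.3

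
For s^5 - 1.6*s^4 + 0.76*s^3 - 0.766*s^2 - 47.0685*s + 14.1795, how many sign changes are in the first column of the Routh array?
Routh array:
s^5: [1, 0.76, -47.0685]; s^4: [-1.6, -0.766, 14.1795]; s^3: [0.28125, -38.2063]; s^2: [-218.117, 14.1795]; s^1: [-38.188]; s^0: [14.1795]
First column: [1, -1.6, 0.28125, -218.117, -38.188, 14.1795]. Sign changes = 4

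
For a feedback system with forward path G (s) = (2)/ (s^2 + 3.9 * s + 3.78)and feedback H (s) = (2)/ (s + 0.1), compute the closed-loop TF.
Closed-loop T = G/(1+GH).
Numerator: G_num * H_den = 2*s + 0.2.
Denominator: G_den * H_den + G_num * H_num = (s^3 + 4*s^2 + 4.17*s + 0.378) + (4) = s^3 + 4*s^2 + 4.17*s + 4.378.
T(s) = (2*s + 0.2)/(s^3 + 4*s^2 + 4.17*s + 4.378)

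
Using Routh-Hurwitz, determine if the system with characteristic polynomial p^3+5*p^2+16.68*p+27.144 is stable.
Routh array:
p^3: [1, 16.68]; p^2: [5, 27.144]; p^1: [11.2512]; p^0: [27.144]
First column: [1, 5, 11.2512, 27.144]. Sign changes = 0.
Yes, stable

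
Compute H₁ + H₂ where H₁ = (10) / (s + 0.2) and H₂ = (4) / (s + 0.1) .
Parallel: H = H₁ + H₂ = (n₁·d₂ + n₂·d₁)/(d₁·d₂).
n₁·d₂ = 10*s + 1. n₂·d₁ = 4*s + 0.8. Sum = 14*s + 1.8. d₁·d₂ = s^2 + 0.3*s + 0.02.
H(s) = (14*s + 1.8)/(s^2 + 0.3*s + 0.02)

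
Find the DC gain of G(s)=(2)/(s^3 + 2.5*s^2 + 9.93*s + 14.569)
DC gain = G(0) = num(0)/den(0) = 2/14.569 = 0.1373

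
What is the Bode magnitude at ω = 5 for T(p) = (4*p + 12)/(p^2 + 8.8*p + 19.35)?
Substitute p = j*5: T(j5) = 0.41272 - 0.325724j.
|T(j5)| = sqrt(Re² + Im²) = 0.5258.
20*log₁₀(0.5258) = -5.58 dB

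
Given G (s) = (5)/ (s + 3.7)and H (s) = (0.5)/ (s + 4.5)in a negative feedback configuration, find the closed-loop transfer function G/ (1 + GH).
Closed-loop T = G/(1+GH).
Numerator: G_num * H_den = 5*s + 22.5.
Denominator: G_den * H_den + G_num * H_num = (s^2 + 8.2*s + 16.65) + (2.5) = s^2 + 8.2*s + 19.15.
T(s) = (5*s + 22.5)/(s^2 + 8.2*s + 19.15)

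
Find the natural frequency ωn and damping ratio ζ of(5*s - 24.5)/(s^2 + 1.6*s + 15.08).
Underdamped: complex pole -0.8 + 3.8j. ωn = |pole| = 3.883, ζ = -Re(pole)/ωn = 0.206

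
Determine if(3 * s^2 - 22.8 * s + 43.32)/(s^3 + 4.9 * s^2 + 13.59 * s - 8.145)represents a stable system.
Denominator: s^3 + 4.9*s^2 + 13.59*s - 8.145 = (s - 0.5)(s^2 + 5.4*s + 16.29). Poles: -2.7 + 3j, -2.7 - 3j, 0.5. All Re(p)<0: No (unstable)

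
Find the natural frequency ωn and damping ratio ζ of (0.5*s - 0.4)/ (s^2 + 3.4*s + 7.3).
Underdamped: complex pole -1.7 + 2.1j. ωn = |pole| = 2.702, ζ = -Re(pole)/ωn = 0.6292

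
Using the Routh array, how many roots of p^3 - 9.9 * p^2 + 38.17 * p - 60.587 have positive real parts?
Routh array:
p^3: [1, 38.17]; p^2: [-9.9, -60.587]; p^1: [32.0501]; p^0: [-60.587]
First column: [1, -9.9, 32.0501, -60.587]. Sign changes = RHP roots = 3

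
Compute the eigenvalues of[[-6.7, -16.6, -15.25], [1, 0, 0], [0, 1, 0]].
Eigenvalues solve det(λI - A) = 0.
Characteristic polynomial: λ^3 + 6.7*λ^2 + 16.6*λ + 15.25 = 0.
Factor: (λ + 2.5)(λ^2 + 4.2*λ + 6.1) = 0.
Roots: -2.1 + 1.3j, -2.1 - 1.3j, -2.5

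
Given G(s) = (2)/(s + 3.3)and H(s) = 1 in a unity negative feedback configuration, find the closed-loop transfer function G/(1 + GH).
Closed-loop T = G/(1+GH).
Numerator: G_num * H_den = 2.
Denominator: G_den * H_den + G_num * H_num = (s + 3.3) + (2) = s + 5.3.
T(s) = (2)/(s + 5.3)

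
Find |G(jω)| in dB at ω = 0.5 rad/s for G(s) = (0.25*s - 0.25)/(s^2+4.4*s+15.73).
Substitute s = j*0.5: G(j0.5) = -0.0147053 + 0.0101648j.
|G(j0.5)| = sqrt(Re² + Im²) = 0.01788.
20*log₁₀(0.01788) = -34.95 dB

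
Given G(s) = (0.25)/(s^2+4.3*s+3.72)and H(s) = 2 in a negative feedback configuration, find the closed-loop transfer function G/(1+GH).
Closed-loop T = G/(1+GH).
Numerator: G_num * H_den = 0.25.
Denominator: G_den * H_den + G_num * H_num = (s^2 + 4.3*s + 3.72) + (0.5) = s^2 + 4.3*s + 4.22.
T(s) = (0.25)/(s^2 + 4.3*s + 4.22)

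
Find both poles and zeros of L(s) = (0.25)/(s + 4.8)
Set denominator = 0: s + 4.8 = 0 → Poles: -4.8
Numerator is a nonzero constant (0.25) → Zeros: none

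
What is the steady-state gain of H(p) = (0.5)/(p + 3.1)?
DC gain = H(0) = num(0)/den(0) = 0.5/3.1 = 0.1613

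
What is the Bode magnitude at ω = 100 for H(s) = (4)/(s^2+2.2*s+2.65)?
Substitute s = j*100: H(j100) = -0.000399912 - 8.8004e-06j.
|H(j100)| = sqrt(Re² + Im²) = 0.0004.
20*log₁₀(0.0004) = -67.96 dB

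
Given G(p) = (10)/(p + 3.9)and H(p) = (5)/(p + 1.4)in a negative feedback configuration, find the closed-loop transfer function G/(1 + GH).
Closed-loop T = G/(1+GH).
Numerator: G_num * H_den = 10*p + 14.
Denominator: G_den * H_den + G_num * H_num = (p^2 + 5.3*p + 5.46) + (50) = p^2 + 5.3*p + 55.46.
T(p) = (10*p + 14)/(p^2 + 5.3*p + 55.46)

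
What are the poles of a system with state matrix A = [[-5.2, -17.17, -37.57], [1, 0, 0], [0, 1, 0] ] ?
Eigenvalues solve det(λI - A) = 0.
Characteristic polynomial: λ^3 + 5.2*λ^2 + 17.17*λ + 37.57 = 0.
Factor: (λ + 3.4)(λ^2 + 1.8*λ + 11.05) = 0.
Roots: -0.9 + 3.2j, -0.9 - 3.2j, -3.4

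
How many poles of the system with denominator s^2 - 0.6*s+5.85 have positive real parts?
Poles: 0.3 + 2.4j, 0.3 - 2.4j. RHP poles (Re>0): 2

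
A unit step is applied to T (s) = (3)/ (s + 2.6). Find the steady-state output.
FVT: lim_{t→∞} y(t) = lim_{s→0} s*Y(s) where Y(s) = T(s)/s.
= lim_{s→0} T(s) = T(0) = num(0)/den(0) = 3/2.6 = 1.154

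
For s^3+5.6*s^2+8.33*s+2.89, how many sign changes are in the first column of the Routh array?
Routh array:
s^3: [1, 8.33]; s^2: [5.6, 2.89]; s^1: [7.81393]; s^0: [2.89]
First column: [1, 5.6, 7.81393, 2.89]. Sign changes = 0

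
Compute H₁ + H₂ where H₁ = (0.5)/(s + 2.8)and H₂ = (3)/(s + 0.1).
Parallel: H = H₁ + H₂ = (n₁·d₂ + n₂·d₁)/(d₁·d₂).
n₁·d₂ = 0.5*s + 0.05. n₂·d₁ = 3*s + 8.4. Sum = 3.5*s + 8.45. d₁·d₂ = s^2 + 2.9*s + 0.28.
H(s) = (3.5*s + 8.45)/(s^2 + 2.9*s + 0.28)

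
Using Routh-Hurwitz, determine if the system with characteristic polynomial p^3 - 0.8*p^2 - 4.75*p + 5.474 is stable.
Routh array:
p^3: [1, -4.75]; p^2: [-0.8, 5.474]; p^1: [2.0925]; p^0: [5.474]
First column: [1, -0.8, 2.0925, 5.474]. Sign changes = 2.
No, unstable (2 RHP root(s))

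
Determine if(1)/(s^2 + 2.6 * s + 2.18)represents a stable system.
Denominator: s^2 + 2.6*s + 2.18. Poles: -1.3 + 0.7j, -1.3 - 0.7j. All Re(p)<0: Yes (stable)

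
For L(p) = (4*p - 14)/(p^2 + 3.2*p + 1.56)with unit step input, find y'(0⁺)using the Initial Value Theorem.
IVT: y'(0⁺) = lim_{p→∞} p²·Y(p) = lim_{p→∞} p·L(p).
deg(num) = 1, deg(den) = 2, relative degree = 1, so p·L(p) → (leading num)/(leading den) = 4/1 = 4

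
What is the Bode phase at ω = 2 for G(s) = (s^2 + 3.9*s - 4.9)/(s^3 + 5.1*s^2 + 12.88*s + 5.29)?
Substitute s = j*2: G(j2) = 0.502101 + 0.0739448j.
∠G(j2) = atan2(Im, Re) = atan2(0.0739448, 0.502101) = 8.38°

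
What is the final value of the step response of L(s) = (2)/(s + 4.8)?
FVT: lim_{t→∞} y(t) = lim_{s→0} s*Y(s) where Y(s) = L(s)/s.
= lim_{s→0} L(s) = L(0) = num(0)/den(0) = 2/4.8 = 0.4167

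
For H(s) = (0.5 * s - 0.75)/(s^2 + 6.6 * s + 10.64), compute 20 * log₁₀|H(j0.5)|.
Substitute s = j*0.5: H(j0.5) = -0.0586282 + 0.0426827j.
|H(j0.5)| = sqrt(Re² + Im²) = 0.07252.
20*log₁₀(0.07252) = -22.79 dB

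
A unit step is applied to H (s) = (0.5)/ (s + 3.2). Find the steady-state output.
FVT: lim_{t→∞} y(t) = lim_{s→0} s*Y(s) where Y(s) = H(s)/s.
= lim_{s→0} H(s) = H(0) = num(0)/den(0) = 0.5/3.2 = 0.1562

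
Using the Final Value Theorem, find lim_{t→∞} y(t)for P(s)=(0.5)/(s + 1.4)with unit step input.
FVT: lim_{t→∞} y(t) = lim_{s→0} s*Y(s) where Y(s) = P(s)/s.
= lim_{s→0} P(s) = P(0) = num(0)/den(0) = 0.5/1.4 = 0.3571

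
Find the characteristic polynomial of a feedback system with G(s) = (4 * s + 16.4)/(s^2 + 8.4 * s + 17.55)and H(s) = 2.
Characteristic poly = G_den * H_den + G_num * H_num = (s^2 + 8.4*s + 17.55) + (8*s + 32.8) = s^2 + 16.4*s + 50.35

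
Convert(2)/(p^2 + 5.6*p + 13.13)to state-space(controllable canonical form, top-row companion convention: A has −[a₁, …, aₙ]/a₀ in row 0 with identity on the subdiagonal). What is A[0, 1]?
Reachable canonical form for den = p^2 + 5.6*p + 13.13: top row of A = -[a₁,a₂,...,aₙ]/a₀, ones on the subdiagonal, zeros elsewhere.
A = [[-5.6, -13.13], [1, 0]].
A[0,1] = -13.13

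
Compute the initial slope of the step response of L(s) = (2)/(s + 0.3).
IVT: y'(0⁺) = lim_{s→∞} s²·Y(s) = lim_{s→∞} s·L(s).
deg(num) = 0, deg(den) = 1, relative degree = 1, so s·L(s) → (leading num)/(leading den) = 2/1 = 2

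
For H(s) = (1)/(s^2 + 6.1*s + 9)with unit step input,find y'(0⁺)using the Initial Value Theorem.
IVT: y'(0⁺) = lim_{s→∞} s²·Y(s) = lim_{s→∞} s·H(s).
deg(num) = 0, deg(den) = 2, relative degree = 2 ≥ 2, so s·H(s) → 0. Initial slope = 0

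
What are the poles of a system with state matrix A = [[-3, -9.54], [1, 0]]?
Eigenvalues solve det(λI - A) = 0.
Characteristic polynomial: λ^2 + 3*λ + 9.54 = 0.
Roots: -1.5 + 2.7j, -1.5 - 2.7j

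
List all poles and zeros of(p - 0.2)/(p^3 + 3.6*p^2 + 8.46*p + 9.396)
Set denominator = 0: p^3 + 3.6*p^2 + 8.46*p + 9.396 = (p + 1.8)(p^2 + 1.8*p + 5.22) = 0 → Poles: -0.9 + 2.1j, -0.9 - 2.1j, -1.8
Set numerator = 0: p - 0.2 = 0 → Zeros: 0.2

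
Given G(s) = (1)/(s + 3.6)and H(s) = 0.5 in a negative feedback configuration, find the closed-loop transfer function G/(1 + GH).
Closed-loop T = G/(1+GH).
Numerator: G_num * H_den = 1.
Denominator: G_den * H_den + G_num * H_num = (s + 3.6) + (0.5) = s + 4.1.
T(s) = (1)/(s + 4.1)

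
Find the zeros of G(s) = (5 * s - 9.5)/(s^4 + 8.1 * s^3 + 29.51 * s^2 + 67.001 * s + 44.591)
Set numerator = 0: 5*s - 9.5 = 0 → Zeros: 1.9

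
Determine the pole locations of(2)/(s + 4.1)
Set denominator = 0: s + 4.1 = 0 → Poles: -4.1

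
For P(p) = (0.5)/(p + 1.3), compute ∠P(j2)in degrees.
Substitute p = j*2: P(j2) = 0.114236 - 0.175747j.
∠P(j2) = atan2(Im, Re) = atan2(-0.175747, 0.114236) = -56.98°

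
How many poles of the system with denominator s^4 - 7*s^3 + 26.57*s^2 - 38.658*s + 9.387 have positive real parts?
s^4 - 7*s^3 + 26.57*s^2 - 38.658*s + 9.387 = (s - 2.1)(s - 0.3)(s^2 - 4.6*s + 14.9). Poles: 0.3, 2.1, 2.3 + 3.1j, 2.3 - 3.1j. RHP poles (Re>0): 4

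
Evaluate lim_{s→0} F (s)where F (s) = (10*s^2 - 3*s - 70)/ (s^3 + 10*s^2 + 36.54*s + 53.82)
DC gain = F(0) = num(0)/den(0) = -70/53.82 = -1.301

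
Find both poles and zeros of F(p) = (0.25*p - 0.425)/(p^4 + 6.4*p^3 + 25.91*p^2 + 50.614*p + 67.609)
Set denominator = 0: p^4 + 6.4*p^3 + 25.91*p^2 + 50.614*p + 67.609 = (p^2 + 4.2*p + 9.7)(p^2 + 2.2*p + 6.97) = 0 → Poles: -1.1 + 2.4j, -1.1 - 2.4j, -2.1 + 2.3j, -2.1 - 2.3j
Set numerator = 0: 0.25*p - 0.425 = 0 → Zeros: 1.7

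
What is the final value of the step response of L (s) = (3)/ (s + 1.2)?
FVT: lim_{t→∞} y(t) = lim_{s→0} s*Y(s) where Y(s) = L(s)/s.
= lim_{s→0} L(s) = L(0) = num(0)/den(0) = 3/1.2 = 2.5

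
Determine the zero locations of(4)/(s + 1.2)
Numerator is a nonzero constant (4) → Zeros: none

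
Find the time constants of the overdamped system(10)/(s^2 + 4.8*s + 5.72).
Overdamped: real poles at -2.2, -2.6. τ = -1/pole → τ₁ = 0.4545, τ₂ = 0.3846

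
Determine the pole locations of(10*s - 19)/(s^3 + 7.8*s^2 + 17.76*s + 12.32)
Set denominator = 0: s^3 + 7.8*s^2 + 17.76*s + 12.32 = (s + 1.4)(s + 4.4)(s + 2) = 0 → Poles: -1.4, -2, -4.4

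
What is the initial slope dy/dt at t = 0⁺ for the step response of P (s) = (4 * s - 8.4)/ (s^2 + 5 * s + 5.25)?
IVT: y'(0⁺) = lim_{s→∞} s²·Y(s) = lim_{s→∞} s·P(s).
deg(num) = 1, deg(den) = 2, relative degree = 1, so s·P(s) → (leading num)/(leading den) = 4/1 = 4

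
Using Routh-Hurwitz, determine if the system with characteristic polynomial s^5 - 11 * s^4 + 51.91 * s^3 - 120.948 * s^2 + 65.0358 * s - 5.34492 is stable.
Routh array:
s^5: [1, 51.91, 65.0358]; s^4: [-11, -120.948, -5.34492]; s^3: [40.9147, 64.5499]; s^2: [-103.594, -5.34492]; s^1: [62.4389]; s^0: [-5.34492]
First column: [1, -11, 40.9147, -103.594, 62.4389, -5.34492]. Sign changes = 5.
No, unstable (5 RHP root(s))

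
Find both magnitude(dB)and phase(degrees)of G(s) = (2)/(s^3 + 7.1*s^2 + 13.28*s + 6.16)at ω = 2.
Substitute s = j*2: G(j2) = -0.0530097 - 0.0442383j.
|G| = 20*log₁₀(sqrt(Re²+Im²)) = -23.22 dB.
∠G = atan2(Im, Re) = -140.15°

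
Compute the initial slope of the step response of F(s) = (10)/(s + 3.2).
IVT: y'(0⁺) = lim_{s→∞} s²·Y(s) = lim_{s→∞} s·F(s).
deg(num) = 0, deg(den) = 1, relative degree = 1, so s·F(s) → (leading num)/(leading den) = 10/1 = 10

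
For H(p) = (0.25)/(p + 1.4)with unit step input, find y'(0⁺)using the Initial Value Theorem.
IVT: y'(0⁺) = lim_{p→∞} p²·Y(p) = lim_{p→∞} p·H(p).
deg(num) = 0, deg(den) = 1, relative degree = 1, so p·H(p) → (leading num)/(leading den) = 0.25/1 = 0.25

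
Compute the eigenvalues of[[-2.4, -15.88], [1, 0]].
Eigenvalues solve det(λI - A) = 0.
Characteristic polynomial: λ^2 + 2.4*λ + 15.88 = 0.
Roots: -1.2 + 3.8j, -1.2 - 3.8j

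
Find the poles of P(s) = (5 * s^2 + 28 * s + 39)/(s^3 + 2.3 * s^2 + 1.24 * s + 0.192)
Set denominator = 0: s^3 + 2.3*s^2 + 1.24*s + 0.192 = (s + 1.6)(s + 0.4)(s + 0.3) = 0 → Poles: -0.3, -0.4, -1.6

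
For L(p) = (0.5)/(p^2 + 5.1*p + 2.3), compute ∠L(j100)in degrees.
Substitute p = j*100: L(j100) = -4.98817e-05 - 2.54455e-06j.
∠L(j100) = atan2(Im, Re) = atan2(-2.54455e-06, -4.98817e-05) = -177.08°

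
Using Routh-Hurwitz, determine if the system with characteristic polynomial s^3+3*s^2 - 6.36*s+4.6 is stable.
Routh array:
s^3: [1, -6.36]; s^2: [3, 4.6]; s^1: [-7.89333]; s^0: [4.6]
First column: [1, 3, -7.89333, 4.6]. Sign changes = 2.
No, unstable (2 RHP root(s))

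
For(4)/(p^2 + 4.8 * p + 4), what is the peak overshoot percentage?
Standard form: ωn²/(p²+2ζωn·p+ωn²) → ωn = 2, ζ = 1.2.
ζ ≥ 1, so the response is non-oscillatory: peak overshoot = 0%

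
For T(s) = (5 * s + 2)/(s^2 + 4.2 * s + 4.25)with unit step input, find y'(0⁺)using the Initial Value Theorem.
IVT: y'(0⁺) = lim_{s→∞} s²·Y(s) = lim_{s→∞} s·T(s).
deg(num) = 1, deg(den) = 2, relative degree = 1, so s·T(s) → (leading num)/(leading den) = 5/1 = 5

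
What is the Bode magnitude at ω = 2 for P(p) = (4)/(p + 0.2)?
Substitute p = j*2: P(j2) = 0.19802 - 1.9802j.
|P(j2)| = sqrt(Re² + Im²) = 1.99.
20*log₁₀(1.99) = 5.98 dB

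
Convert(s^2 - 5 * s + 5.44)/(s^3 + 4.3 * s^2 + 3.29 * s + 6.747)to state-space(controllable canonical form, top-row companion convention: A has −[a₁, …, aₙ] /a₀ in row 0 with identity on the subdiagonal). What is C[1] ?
Reachable canonical form: C = numerator coefficients (right-aligned, zero-padded to length n).
num = s^2 - 5*s + 5.44, C = [[1, -5, 5.44]].
C[1] = -5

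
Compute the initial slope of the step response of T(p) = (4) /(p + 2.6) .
IVT: y'(0⁺) = lim_{p→∞} p²·Y(p) = lim_{p→∞} p·T(p).
deg(num) = 0, deg(den) = 1, relative degree = 1, so p·T(p) → (leading num)/(leading den) = 4/1 = 4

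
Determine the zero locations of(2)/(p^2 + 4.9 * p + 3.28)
Numerator is a nonzero constant (2) → Zeros: none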